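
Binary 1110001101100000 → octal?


Group into 3-bit groups: 001110001101100000
  001 = 1
  110 = 6
  001 = 1
  101 = 5
  100 = 4
  000 = 0
= 0o161540


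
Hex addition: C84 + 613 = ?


Align and add column by column (LSB to MSB, each column mod 16 with carry):
  0C84
+ 0613
  ----
  col 0: 4(4) + 3(3) + 0 (carry in) = 7 → 7(7), carry out 0
  col 1: 8(8) + 1(1) + 0 (carry in) = 9 → 9(9), carry out 0
  col 2: C(12) + 6(6) + 0 (carry in) = 18 → 2(2), carry out 1
  col 3: 0(0) + 0(0) + 1 (carry in) = 1 → 1(1), carry out 0
Reading digits MSB→LSB: 1297
Strip leading zeros: 1297
= 0x1297


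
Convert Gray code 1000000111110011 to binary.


Gray code: 1000000111110011
MSB stays the same: 1
Each subsequent bit = prev_binary XOR current_gray:
  B[1] = 1 XOR 0 = 1
  B[2] = 1 XOR 0 = 1
  B[3] = 1 XOR 0 = 1
  B[4] = 1 XOR 0 = 1
  B[5] = 1 XOR 0 = 1
  B[6] = 1 XOR 0 = 1
  B[7] = 1 XOR 1 = 0
  B[8] = 0 XOR 1 = 1
  B[9] = 1 XOR 1 = 0
  B[10] = 0 XOR 1 = 1
  B[11] = 1 XOR 1 = 0
  B[12] = 0 XOR 0 = 0
  B[13] = 0 XOR 0 = 0
  B[14] = 0 XOR 1 = 1
  B[15] = 1 XOR 1 = 0
= 1111111010100010 (65186 decimal)


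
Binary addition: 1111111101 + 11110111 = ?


Align and add column by column (LSB to MSB, carry propagating):
  01111111101
+ 00011110111
  -----------
  col 0: 1 + 1 + 0 (carry in) = 2 → bit 0, carry out 1
  col 1: 0 + 1 + 1 (carry in) = 2 → bit 0, carry out 1
  col 2: 1 + 1 + 1 (carry in) = 3 → bit 1, carry out 1
  col 3: 1 + 0 + 1 (carry in) = 2 → bit 0, carry out 1
  col 4: 1 + 1 + 1 (carry in) = 3 → bit 1, carry out 1
  col 5: 1 + 1 + 1 (carry in) = 3 → bit 1, carry out 1
  col 6: 1 + 1 + 1 (carry in) = 3 → bit 1, carry out 1
  col 7: 1 + 1 + 1 (carry in) = 3 → bit 1, carry out 1
  col 8: 1 + 0 + 1 (carry in) = 2 → bit 0, carry out 1
  col 9: 1 + 0 + 1 (carry in) = 2 → bit 0, carry out 1
  col 10: 0 + 0 + 1 (carry in) = 1 → bit 1, carry out 0
Reading bits MSB→LSB: 10011110100
Strip leading zeros: 10011110100
= 10011110100


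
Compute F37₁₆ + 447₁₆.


Align and add column by column (LSB to MSB, each column mod 16 with carry):
  0F37
+ 0447
  ----
  col 0: 7(7) + 7(7) + 0 (carry in) = 14 → E(14), carry out 0
  col 1: 3(3) + 4(4) + 0 (carry in) = 7 → 7(7), carry out 0
  col 2: F(15) + 4(4) + 0 (carry in) = 19 → 3(3), carry out 1
  col 3: 0(0) + 0(0) + 1 (carry in) = 1 → 1(1), carry out 0
Reading digits MSB→LSB: 137E
Strip leading zeros: 137E
= 0x137E


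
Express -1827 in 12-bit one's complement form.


Original: 011100100011
Invert all bits:
  bit 0: 0 → 1
  bit 1: 1 → 0
  bit 2: 1 → 0
  bit 3: 1 → 0
  bit 4: 0 → 1
  bit 5: 0 → 1
  bit 6: 1 → 0
  bit 7: 0 → 1
  bit 8: 0 → 1
  bit 9: 0 → 1
  bit 10: 1 → 0
  bit 11: 1 → 0
= 100011011100


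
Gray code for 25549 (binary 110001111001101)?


Binary: 110001111001101
Gray code: G = B XOR (B >> 1)
B >> 1 = 011000111100110
110001111001101 XOR 011000111100110:
  1 XOR 0 = 1
  1 XOR 1 = 0
  0 XOR 1 = 1
  0 XOR 0 = 0
  0 XOR 0 = 0
  1 XOR 0 = 1
  1 XOR 1 = 0
  1 XOR 1 = 0
  1 XOR 1 = 0
  0 XOR 1 = 1
  0 XOR 0 = 0
  1 XOR 0 = 1
  1 XOR 1 = 0
  0 XOR 1 = 1
  1 XOR 0 = 1
= 101001000101011


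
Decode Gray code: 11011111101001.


Gray code: 11011111101001
MSB stays the same: 1
Each subsequent bit = prev_binary XOR current_gray:
  B[1] = 1 XOR 1 = 0
  B[2] = 0 XOR 0 = 0
  B[3] = 0 XOR 1 = 1
  B[4] = 1 XOR 1 = 0
  B[5] = 0 XOR 1 = 1
  B[6] = 1 XOR 1 = 0
  B[7] = 0 XOR 1 = 1
  B[8] = 1 XOR 1 = 0
  B[9] = 0 XOR 0 = 0
  B[10] = 0 XOR 1 = 1
  B[11] = 1 XOR 0 = 1
  B[12] = 1 XOR 0 = 1
  B[13] = 1 XOR 1 = 0
= 10010101001110 (9550 decimal)


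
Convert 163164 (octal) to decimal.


Positional values:
Position 0: 4 × 8^0 = 4
Position 1: 6 × 8^1 = 48
Position 2: 1 × 8^2 = 64
Position 3: 3 × 8^3 = 1536
Position 4: 6 × 8^4 = 24576
Position 5: 1 × 8^5 = 32768
Sum = 4 + 48 + 64 + 1536 + 24576 + 32768
= 58996


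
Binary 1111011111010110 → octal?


Group into 3-bit groups: 001111011111010110
  001 = 1
  111 = 7
  011 = 3
  111 = 7
  010 = 2
  110 = 6
= 0o173726


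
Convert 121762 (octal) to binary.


Each octal digit → 3 binary bits:
  1 = 001
  2 = 010
  1 = 001
  7 = 111
  6 = 110
  2 = 010
Concatenate: 001 010 001 111 110 010
= 001010001111110010


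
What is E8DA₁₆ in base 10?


Positional values:
Position 0: A × 16^0 = 10 × 1 = 10
Position 1: D × 16^1 = 13 × 16 = 208
Position 2: 8 × 16^2 = 8 × 256 = 2048
Position 3: E × 16^3 = 14 × 4096 = 57344
Sum = 10 + 208 + 2048 + 57344
= 59610


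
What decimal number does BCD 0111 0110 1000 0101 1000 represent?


Each 4-bit group → digit:
  0111 → 7
  0110 → 6
  1000 → 8
  0101 → 5
  1000 → 8
= 76858


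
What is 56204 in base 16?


Divide by 16 repeatedly:
56204 ÷ 16 = 3512 remainder 12 (C)
3512 ÷ 16 = 219 remainder 8 (8)
219 ÷ 16 = 13 remainder 11 (B)
13 ÷ 16 = 0 remainder 13 (D)
Reading remainders bottom-up:
= 0xDB8C


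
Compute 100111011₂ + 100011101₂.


Align and add column by column (LSB to MSB, carry propagating):
  0100111011
+ 0100011101
  ----------
  col 0: 1 + 1 + 0 (carry in) = 2 → bit 0, carry out 1
  col 1: 1 + 0 + 1 (carry in) = 2 → bit 0, carry out 1
  col 2: 0 + 1 + 1 (carry in) = 2 → bit 0, carry out 1
  col 3: 1 + 1 + 1 (carry in) = 3 → bit 1, carry out 1
  col 4: 1 + 1 + 1 (carry in) = 3 → bit 1, carry out 1
  col 5: 1 + 0 + 1 (carry in) = 2 → bit 0, carry out 1
  col 6: 0 + 0 + 1 (carry in) = 1 → bit 1, carry out 0
  col 7: 0 + 0 + 0 (carry in) = 0 → bit 0, carry out 0
  col 8: 1 + 1 + 0 (carry in) = 2 → bit 0, carry out 1
  col 9: 0 + 0 + 1 (carry in) = 1 → bit 1, carry out 0
Reading bits MSB→LSB: 1001011000
Strip leading zeros: 1001011000
= 1001011000


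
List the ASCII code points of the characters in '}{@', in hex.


String: '}{@'  (3 characters)
Per-character ASCII lookup:
  '}': special character: '}' = 125 → 0x7D
  '{': special character: '{' = 123 → 0x7B
  '@': special character: '@' = 64 → 0x40
= 0x7D 0x7B 0x40


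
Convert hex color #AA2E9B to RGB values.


Hex: #AA2E9B
R = AA₁₆ = 170
G = 2E₁₆ = 46
B = 9B₁₆ = 155
= RGB(170, 46, 155)


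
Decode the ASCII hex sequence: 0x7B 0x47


Codes (hex): 0x7B 0x47
Per-code ASCII lookup:
  0x7B = 123  (special character) → '{'
  0x47 = 71  (range 65-90: uppercase, 71 - 65 = 6) → 'G'
= '{G'


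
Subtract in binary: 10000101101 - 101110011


Align and subtract column by column (LSB to MSB, borrowing when needed):
  10000101101
- 00101110011
  -----------
  col 0: (1 - 0 borrow-in) - 1 → 1 - 1 = 0, borrow out 0
  col 1: (0 - 0 borrow-in) - 1 → borrow from next column: (0+2) - 1 = 1, borrow out 1
  col 2: (1 - 1 borrow-in) - 0 → 0 - 0 = 0, borrow out 0
  col 3: (1 - 0 borrow-in) - 0 → 1 - 0 = 1, borrow out 0
  col 4: (0 - 0 borrow-in) - 1 → borrow from next column: (0+2) - 1 = 1, borrow out 1
  col 5: (1 - 1 borrow-in) - 1 → borrow from next column: (0+2) - 1 = 1, borrow out 1
  col 6: (0 - 1 borrow-in) - 1 → borrow from next column: (-1+2) - 1 = 0, borrow out 1
  col 7: (0 - 1 borrow-in) - 0 → borrow from next column: (-1+2) - 0 = 1, borrow out 1
  col 8: (0 - 1 borrow-in) - 1 → borrow from next column: (-1+2) - 1 = 0, borrow out 1
  col 9: (0 - 1 borrow-in) - 0 → borrow from next column: (-1+2) - 0 = 1, borrow out 1
  col 10: (1 - 1 borrow-in) - 0 → 0 - 0 = 0, borrow out 0
Reading bits MSB→LSB: 01010111010
Strip leading zeros: 1010111010
= 1010111010


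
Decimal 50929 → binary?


Divide by 2 repeatedly:
50929 ÷ 2 = 25464 remainder 1
25464 ÷ 2 = 12732 remainder 0
12732 ÷ 2 = 6366 remainder 0
6366 ÷ 2 = 3183 remainder 0
3183 ÷ 2 = 1591 remainder 1
1591 ÷ 2 = 795 remainder 1
795 ÷ 2 = 397 remainder 1
397 ÷ 2 = 198 remainder 1
198 ÷ 2 = 99 remainder 0
99 ÷ 2 = 49 remainder 1
49 ÷ 2 = 24 remainder 1
24 ÷ 2 = 12 remainder 0
12 ÷ 2 = 6 remainder 0
6 ÷ 2 = 3 remainder 0
3 ÷ 2 = 1 remainder 1
1 ÷ 2 = 0 remainder 1
Reading remainders bottom-up:
= 1100011011110001


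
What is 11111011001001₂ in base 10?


Positional values:
Bit 0: 1 × 2^0 = 1
Bit 3: 1 × 2^3 = 8
Bit 6: 1 × 2^6 = 64
Bit 7: 1 × 2^7 = 128
Bit 9: 1 × 2^9 = 512
Bit 10: 1 × 2^10 = 1024
Bit 11: 1 × 2^11 = 2048
Bit 12: 1 × 2^12 = 4096
Bit 13: 1 × 2^13 = 8192
Sum = 1 + 8 + 64 + 128 + 512 + 1024 + 2048 + 4096 + 8192
= 16073


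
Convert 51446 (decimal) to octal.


Divide by 8 repeatedly:
51446 ÷ 8 = 6430 remainder 6
6430 ÷ 8 = 803 remainder 6
803 ÷ 8 = 100 remainder 3
100 ÷ 8 = 12 remainder 4
12 ÷ 8 = 1 remainder 4
1 ÷ 8 = 0 remainder 1
Reading remainders bottom-up:
= 0o144366


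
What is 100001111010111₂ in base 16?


Group into 4-bit nibbles: 0100001111010111
  0100 = 4
  0011 = 3
  1101 = D
  0111 = 7
= 0x43D7


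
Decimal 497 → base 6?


Divide by 6 repeatedly:
497 ÷ 6 = 82 remainder 5
82 ÷ 6 = 13 remainder 4
13 ÷ 6 = 2 remainder 1
2 ÷ 6 = 0 remainder 2
Reading remainders bottom-up:
= 2145


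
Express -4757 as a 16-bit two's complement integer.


Original: 0001001010010101
Step 1 - Invert all bits: 1110110101101010
Step 2 - Add 1: 1110110101101010 + 1
= 1110110101101011 (represents -4757)


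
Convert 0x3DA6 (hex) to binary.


Each hex digit → 4 binary bits:
  3 = 0011
  D = 1101
  A = 1010
  6 = 0110
Concatenate: 0011 1101 1010 0110
= 0011110110100110


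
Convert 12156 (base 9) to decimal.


Positional values (base 9):
  6 × 9^0 = 6 × 1 = 6
  5 × 9^1 = 5 × 9 = 45
  1 × 9^2 = 1 × 81 = 81
  2 × 9^3 = 2 × 729 = 1458
  1 × 9^4 = 1 × 6561 = 6561
Sum = 6 + 45 + 81 + 1458 + 6561
= 8151


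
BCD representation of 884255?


Each digit → 4-bit binary:
  8 → 1000
  8 → 1000
  4 → 0100
  2 → 0010
  5 → 0101
  5 → 0101
= 1000 1000 0100 0010 0101 0101


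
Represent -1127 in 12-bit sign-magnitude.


Sign bit: 1 (negative)
Magnitude: 1127 = 10001100111
= 110001100111


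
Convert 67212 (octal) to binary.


Each octal digit → 3 binary bits:
  6 = 110
  7 = 111
  2 = 010
  1 = 001
  2 = 010
Concatenate: 110 111 010 001 010
= 110111010001010


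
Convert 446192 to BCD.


Each digit → 4-bit binary:
  4 → 0100
  4 → 0100
  6 → 0110
  1 → 0001
  9 → 1001
  2 → 0010
= 0100 0100 0110 0001 1001 0010


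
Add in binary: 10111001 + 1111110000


Align and add column by column (LSB to MSB, carry propagating):
  00010111001
+ 01111110000
  -----------
  col 0: 1 + 0 + 0 (carry in) = 1 → bit 1, carry out 0
  col 1: 0 + 0 + 0 (carry in) = 0 → bit 0, carry out 0
  col 2: 0 + 0 + 0 (carry in) = 0 → bit 0, carry out 0
  col 3: 1 + 0 + 0 (carry in) = 1 → bit 1, carry out 0
  col 4: 1 + 1 + 0 (carry in) = 2 → bit 0, carry out 1
  col 5: 1 + 1 + 1 (carry in) = 3 → bit 1, carry out 1
  col 6: 0 + 1 + 1 (carry in) = 2 → bit 0, carry out 1
  col 7: 1 + 1 + 1 (carry in) = 3 → bit 1, carry out 1
  col 8: 0 + 1 + 1 (carry in) = 2 → bit 0, carry out 1
  col 9: 0 + 1 + 1 (carry in) = 2 → bit 0, carry out 1
  col 10: 0 + 0 + 1 (carry in) = 1 → bit 1, carry out 0
Reading bits MSB→LSB: 10010101001
Strip leading zeros: 10010101001
= 10010101001


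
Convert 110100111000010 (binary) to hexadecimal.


Group into 4-bit nibbles: 0110100111000010
  0110 = 6
  1001 = 9
  1100 = C
  0010 = 2
= 0x69C2


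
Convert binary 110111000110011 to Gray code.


Binary: 110111000110011
Gray code: G = B XOR (B >> 1)
B >> 1 = 011011100011001
110111000110011 XOR 011011100011001:
  1 XOR 0 = 1
  1 XOR 1 = 0
  0 XOR 1 = 1
  1 XOR 0 = 1
  1 XOR 1 = 0
  1 XOR 1 = 0
  0 XOR 1 = 1
  0 XOR 0 = 0
  0 XOR 0 = 0
  1 XOR 0 = 1
  1 XOR 1 = 0
  0 XOR 1 = 1
  0 XOR 0 = 0
  1 XOR 0 = 1
  1 XOR 1 = 0
= 101100100101010


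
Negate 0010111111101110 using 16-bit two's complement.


Original: 0010111111101110
Step 1 - Invert all bits: 1101000000010001
Step 2 - Add 1: 1101000000010001 + 1
= 1101000000010010 (represents -12270)


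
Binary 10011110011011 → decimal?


Positional values:
Bit 0: 1 × 2^0 = 1
Bit 1: 1 × 2^1 = 2
Bit 3: 1 × 2^3 = 8
Bit 4: 1 × 2^4 = 16
Bit 7: 1 × 2^7 = 128
Bit 8: 1 × 2^8 = 256
Bit 9: 1 × 2^9 = 512
Bit 10: 1 × 2^10 = 1024
Bit 13: 1 × 2^13 = 8192
Sum = 1 + 2 + 8 + 16 + 128 + 256 + 512 + 1024 + 8192
= 10139


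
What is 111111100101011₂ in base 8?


Group into 3-bit groups: 111111100101011
  111 = 7
  111 = 7
  100 = 4
  101 = 5
  011 = 3
= 0o77453


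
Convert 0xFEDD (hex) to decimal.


Positional values:
Position 0: D × 16^0 = 13 × 1 = 13
Position 1: D × 16^1 = 13 × 16 = 208
Position 2: E × 16^2 = 14 × 256 = 3584
Position 3: F × 16^3 = 15 × 4096 = 61440
Sum = 13 + 208 + 3584 + 61440
= 65245


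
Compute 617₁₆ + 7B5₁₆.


Align and add column by column (LSB to MSB, each column mod 16 with carry):
  0617
+ 07B5
  ----
  col 0: 7(7) + 5(5) + 0 (carry in) = 12 → C(12), carry out 0
  col 1: 1(1) + B(11) + 0 (carry in) = 12 → C(12), carry out 0
  col 2: 6(6) + 7(7) + 0 (carry in) = 13 → D(13), carry out 0
  col 3: 0(0) + 0(0) + 0 (carry in) = 0 → 0(0), carry out 0
Reading digits MSB→LSB: 0DCC
Strip leading zeros: DCC
= 0xDCC


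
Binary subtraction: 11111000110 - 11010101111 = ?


Align and subtract column by column (LSB to MSB, borrowing when needed):
  11111000110
- 11010101111
  -----------
  col 0: (0 - 0 borrow-in) - 1 → borrow from next column: (0+2) - 1 = 1, borrow out 1
  col 1: (1 - 1 borrow-in) - 1 → borrow from next column: (0+2) - 1 = 1, borrow out 1
  col 2: (1 - 1 borrow-in) - 1 → borrow from next column: (0+2) - 1 = 1, borrow out 1
  col 3: (0 - 1 borrow-in) - 1 → borrow from next column: (-1+2) - 1 = 0, borrow out 1
  col 4: (0 - 1 borrow-in) - 0 → borrow from next column: (-1+2) - 0 = 1, borrow out 1
  col 5: (0 - 1 borrow-in) - 1 → borrow from next column: (-1+2) - 1 = 0, borrow out 1
  col 6: (1 - 1 borrow-in) - 0 → 0 - 0 = 0, borrow out 0
  col 7: (1 - 0 borrow-in) - 1 → 1 - 1 = 0, borrow out 0
  col 8: (1 - 0 borrow-in) - 0 → 1 - 0 = 1, borrow out 0
  col 9: (1 - 0 borrow-in) - 1 → 1 - 1 = 0, borrow out 0
  col 10: (1 - 0 borrow-in) - 1 → 1 - 1 = 0, borrow out 0
Reading bits MSB→LSB: 00100010111
Strip leading zeros: 100010111
= 100010111


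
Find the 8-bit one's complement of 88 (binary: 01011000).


Original: 01011000
Invert all bits:
  bit 0: 0 → 1
  bit 1: 1 → 0
  bit 2: 0 → 1
  bit 3: 1 → 0
  bit 4: 1 → 0
  bit 5: 0 → 1
  bit 6: 0 → 1
  bit 7: 0 → 1
= 10100111


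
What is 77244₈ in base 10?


Positional values:
Position 0: 4 × 8^0 = 4
Position 1: 4 × 8^1 = 32
Position 2: 2 × 8^2 = 128
Position 3: 7 × 8^3 = 3584
Position 4: 7 × 8^4 = 28672
Sum = 4 + 32 + 128 + 3584 + 28672
= 32420


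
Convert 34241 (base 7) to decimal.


Positional values (base 7):
  1 × 7^0 = 1 × 1 = 1
  4 × 7^1 = 4 × 7 = 28
  2 × 7^2 = 2 × 49 = 98
  4 × 7^3 = 4 × 343 = 1372
  3 × 7^4 = 3 × 2401 = 7203
Sum = 1 + 28 + 98 + 1372 + 7203
= 8702


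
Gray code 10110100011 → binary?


Gray code: 10110100011
MSB stays the same: 1
Each subsequent bit = prev_binary XOR current_gray:
  B[1] = 1 XOR 0 = 1
  B[2] = 1 XOR 1 = 0
  B[3] = 0 XOR 1 = 1
  B[4] = 1 XOR 0 = 1
  B[5] = 1 XOR 1 = 0
  B[6] = 0 XOR 0 = 0
  B[7] = 0 XOR 0 = 0
  B[8] = 0 XOR 0 = 0
  B[9] = 0 XOR 1 = 1
  B[10] = 1 XOR 1 = 0
= 11011000010 (1730 decimal)


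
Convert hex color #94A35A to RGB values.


Hex: #94A35A
R = 94₁₆ = 148
G = A3₁₆ = 163
B = 5A₁₆ = 90
= RGB(148, 163, 90)


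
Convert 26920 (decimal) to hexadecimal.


Divide by 16 repeatedly:
26920 ÷ 16 = 1682 remainder 8 (8)
1682 ÷ 16 = 105 remainder 2 (2)
105 ÷ 16 = 6 remainder 9 (9)
6 ÷ 16 = 0 remainder 6 (6)
Reading remainders bottom-up:
= 0x6928


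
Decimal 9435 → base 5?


Divide by 5 repeatedly:
9435 ÷ 5 = 1887 remainder 0
1887 ÷ 5 = 377 remainder 2
377 ÷ 5 = 75 remainder 2
75 ÷ 5 = 15 remainder 0
15 ÷ 5 = 3 remainder 0
3 ÷ 5 = 0 remainder 3
Reading remainders bottom-up:
= 300220


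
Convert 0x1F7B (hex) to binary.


Each hex digit → 4 binary bits:
  1 = 0001
  F = 1111
  7 = 0111
  B = 1011
Concatenate: 0001 1111 0111 1011
= 0001111101111011


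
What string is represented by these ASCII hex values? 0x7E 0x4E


Codes (hex): 0x7E 0x4E
Per-code ASCII lookup:
  0x7E = 126  (special character) → '~'
  0x4E = 78  (range 65-90: uppercase, 78 - 65 = 13) → 'N'
= '~N'


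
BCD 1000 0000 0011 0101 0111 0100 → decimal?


Each 4-bit group → digit:
  1000 → 8
  0000 → 0
  0011 → 3
  0101 → 5
  0111 → 7
  0100 → 4
= 803574


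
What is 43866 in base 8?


Divide by 8 repeatedly:
43866 ÷ 8 = 5483 remainder 2
5483 ÷ 8 = 685 remainder 3
685 ÷ 8 = 85 remainder 5
85 ÷ 8 = 10 remainder 5
10 ÷ 8 = 1 remainder 2
1 ÷ 8 = 0 remainder 1
Reading remainders bottom-up:
= 0o125532


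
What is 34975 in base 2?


Divide by 2 repeatedly:
34975 ÷ 2 = 17487 remainder 1
17487 ÷ 2 = 8743 remainder 1
8743 ÷ 2 = 4371 remainder 1
4371 ÷ 2 = 2185 remainder 1
2185 ÷ 2 = 1092 remainder 1
1092 ÷ 2 = 546 remainder 0
546 ÷ 2 = 273 remainder 0
273 ÷ 2 = 136 remainder 1
136 ÷ 2 = 68 remainder 0
68 ÷ 2 = 34 remainder 0
34 ÷ 2 = 17 remainder 0
17 ÷ 2 = 8 remainder 1
8 ÷ 2 = 4 remainder 0
4 ÷ 2 = 2 remainder 0
2 ÷ 2 = 1 remainder 0
1 ÷ 2 = 0 remainder 1
Reading remainders bottom-up:
= 1000100010011111


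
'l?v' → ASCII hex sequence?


String: 'l?v'  (3 characters)
Per-character ASCII lookup:
  'l': lowercase starts at 97: 'l' = 97 + 11 = 108 → 0x6C
  '?': special character: '?' = 63 → 0x3F
  'v': lowercase starts at 97: 'v' = 97 + 21 = 118 → 0x76
= 0x6C 0x3F 0x76


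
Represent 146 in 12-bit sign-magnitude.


Sign bit: 0 (positive)
Magnitude: 146 = 00010010010
= 000010010010


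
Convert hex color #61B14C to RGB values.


Hex: #61B14C
R = 61₁₆ = 97
G = B1₁₆ = 177
B = 4C₁₆ = 76
= RGB(97, 177, 76)


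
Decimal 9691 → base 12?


Divide by 12 repeatedly:
9691 ÷ 12 = 807 remainder 7
807 ÷ 12 = 67 remainder 3
67 ÷ 12 = 5 remainder 7
5 ÷ 12 = 0 remainder 5
Reading remainders bottom-up:
= 5737


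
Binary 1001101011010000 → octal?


Group into 3-bit groups: 001001101011010000
  001 = 1
  001 = 1
  101 = 5
  011 = 3
  010 = 2
  000 = 0
= 0o115320


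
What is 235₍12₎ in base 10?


Positional values (base 12):
  5 × 12^0 = 5 × 1 = 5
  3 × 12^1 = 3 × 12 = 36
  2 × 12^2 = 2 × 144 = 288
Sum = 5 + 36 + 288
= 329


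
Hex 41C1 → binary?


Each hex digit → 4 binary bits:
  4 = 0100
  1 = 0001
  C = 1100
  1 = 0001
Concatenate: 0100 0001 1100 0001
= 0100000111000001


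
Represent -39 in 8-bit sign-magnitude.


Sign bit: 1 (negative)
Magnitude: 39 = 0100111
= 10100111


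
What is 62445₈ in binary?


Each octal digit → 3 binary bits:
  6 = 110
  2 = 010
  4 = 100
  4 = 100
  5 = 101
Concatenate: 110 010 100 100 101
= 110010100100101


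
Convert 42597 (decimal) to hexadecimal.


Divide by 16 repeatedly:
42597 ÷ 16 = 2662 remainder 5 (5)
2662 ÷ 16 = 166 remainder 6 (6)
166 ÷ 16 = 10 remainder 6 (6)
10 ÷ 16 = 0 remainder 10 (A)
Reading remainders bottom-up:
= 0xA665


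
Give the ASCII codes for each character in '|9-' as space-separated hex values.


String: '|9-'  (3 characters)
Per-character ASCII lookup:
  '|': special character: '|' = 124 → 0x7C
  '9': digits start at 48: '9' = 48 + 9 = 57 → 0x39
  '-': special character: '-' = 45 → 0x2D
= 0x7C 0x39 0x2D


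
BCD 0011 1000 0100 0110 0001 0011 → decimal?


Each 4-bit group → digit:
  0011 → 3
  1000 → 8
  0100 → 4
  0110 → 6
  0001 → 1
  0011 → 3
= 384613


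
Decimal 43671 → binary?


Divide by 2 repeatedly:
43671 ÷ 2 = 21835 remainder 1
21835 ÷ 2 = 10917 remainder 1
10917 ÷ 2 = 5458 remainder 1
5458 ÷ 2 = 2729 remainder 0
2729 ÷ 2 = 1364 remainder 1
1364 ÷ 2 = 682 remainder 0
682 ÷ 2 = 341 remainder 0
341 ÷ 2 = 170 remainder 1
170 ÷ 2 = 85 remainder 0
85 ÷ 2 = 42 remainder 1
42 ÷ 2 = 21 remainder 0
21 ÷ 2 = 10 remainder 1
10 ÷ 2 = 5 remainder 0
5 ÷ 2 = 2 remainder 1
2 ÷ 2 = 1 remainder 0
1 ÷ 2 = 0 remainder 1
Reading remainders bottom-up:
= 1010101010010111


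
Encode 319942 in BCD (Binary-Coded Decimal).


Each digit → 4-bit binary:
  3 → 0011
  1 → 0001
  9 → 1001
  9 → 1001
  4 → 0100
  2 → 0010
= 0011 0001 1001 1001 0100 0010


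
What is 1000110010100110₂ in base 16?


Group into 4-bit nibbles: 1000110010100110
  1000 = 8
  1100 = C
  1010 = A
  0110 = 6
= 0x8CA6


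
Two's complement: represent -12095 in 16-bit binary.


Original: 0010111100111111
Step 1 - Invert all bits: 1101000011000000
Step 2 - Add 1: 1101000011000000 + 1
= 1101000011000001 (represents -12095)


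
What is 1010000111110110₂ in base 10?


Positional values:
Bit 1: 1 × 2^1 = 2
Bit 2: 1 × 2^2 = 4
Bit 4: 1 × 2^4 = 16
Bit 5: 1 × 2^5 = 32
Bit 6: 1 × 2^6 = 64
Bit 7: 1 × 2^7 = 128
Bit 8: 1 × 2^8 = 256
Bit 13: 1 × 2^13 = 8192
Bit 15: 1 × 2^15 = 32768
Sum = 2 + 4 + 16 + 32 + 64 + 128 + 256 + 8192 + 32768
= 41462


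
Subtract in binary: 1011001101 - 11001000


Align and subtract column by column (LSB to MSB, borrowing when needed):
  1011001101
- 0011001000
  ----------
  col 0: (1 - 0 borrow-in) - 0 → 1 - 0 = 1, borrow out 0
  col 1: (0 - 0 borrow-in) - 0 → 0 - 0 = 0, borrow out 0
  col 2: (1 - 0 borrow-in) - 0 → 1 - 0 = 1, borrow out 0
  col 3: (1 - 0 borrow-in) - 1 → 1 - 1 = 0, borrow out 0
  col 4: (0 - 0 borrow-in) - 0 → 0 - 0 = 0, borrow out 0
  col 5: (0 - 0 borrow-in) - 0 → 0 - 0 = 0, borrow out 0
  col 6: (1 - 0 borrow-in) - 1 → 1 - 1 = 0, borrow out 0
  col 7: (1 - 0 borrow-in) - 1 → 1 - 1 = 0, borrow out 0
  col 8: (0 - 0 borrow-in) - 0 → 0 - 0 = 0, borrow out 0
  col 9: (1 - 0 borrow-in) - 0 → 1 - 0 = 1, borrow out 0
Reading bits MSB→LSB: 1000000101
Strip leading zeros: 1000000101
= 1000000101


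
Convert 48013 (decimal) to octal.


Divide by 8 repeatedly:
48013 ÷ 8 = 6001 remainder 5
6001 ÷ 8 = 750 remainder 1
750 ÷ 8 = 93 remainder 6
93 ÷ 8 = 11 remainder 5
11 ÷ 8 = 1 remainder 3
1 ÷ 8 = 0 remainder 1
Reading remainders bottom-up:
= 0o135615


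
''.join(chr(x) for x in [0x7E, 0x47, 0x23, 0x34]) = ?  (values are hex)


Codes (hex): 0x7E 0x47 0x23 0x34
Per-code ASCII lookup:
  0x7E = 126  (special character) → '~'
  0x47 = 71  (range 65-90: uppercase, 71 - 65 = 6) → 'G'
  0x23 = 35  (special character) → '#'
  0x34 = 52  (range 48-57: digits, 52 - 48 = 4) → '4'
= '~G#4'


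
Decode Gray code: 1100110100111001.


Gray code: 1100110100111001
MSB stays the same: 1
Each subsequent bit = prev_binary XOR current_gray:
  B[1] = 1 XOR 1 = 0
  B[2] = 0 XOR 0 = 0
  B[3] = 0 XOR 0 = 0
  B[4] = 0 XOR 1 = 1
  B[5] = 1 XOR 1 = 0
  B[6] = 0 XOR 0 = 0
  B[7] = 0 XOR 1 = 1
  B[8] = 1 XOR 0 = 1
  B[9] = 1 XOR 0 = 1
  B[10] = 1 XOR 1 = 0
  B[11] = 0 XOR 1 = 1
  B[12] = 1 XOR 1 = 0
  B[13] = 0 XOR 0 = 0
  B[14] = 0 XOR 0 = 0
  B[15] = 0 XOR 1 = 1
= 1000100111010001 (35281 decimal)


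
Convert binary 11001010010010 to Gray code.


Binary: 11001010010010
Gray code: G = B XOR (B >> 1)
B >> 1 = 01100101001001
11001010010010 XOR 01100101001001:
  1 XOR 0 = 1
  1 XOR 1 = 0
  0 XOR 1 = 1
  0 XOR 0 = 0
  1 XOR 0 = 1
  0 XOR 1 = 1
  1 XOR 0 = 1
  0 XOR 1 = 1
  0 XOR 0 = 0
  1 XOR 0 = 1
  0 XOR 1 = 1
  0 XOR 0 = 0
  1 XOR 0 = 1
  0 XOR 1 = 1
= 10101111011011


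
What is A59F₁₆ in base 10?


Positional values:
Position 0: F × 16^0 = 15 × 1 = 15
Position 1: 9 × 16^1 = 9 × 16 = 144
Position 2: 5 × 16^2 = 5 × 256 = 1280
Position 3: A × 16^3 = 10 × 4096 = 40960
Sum = 15 + 144 + 1280 + 40960
= 42399


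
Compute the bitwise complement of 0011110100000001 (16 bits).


Original: 0011110100000001
Invert all bits:
  bit 0: 0 → 1
  bit 1: 0 → 1
  bit 2: 1 → 0
  bit 3: 1 → 0
  bit 4: 1 → 0
  bit 5: 1 → 0
  bit 6: 0 → 1
  bit 7: 1 → 0
  bit 8: 0 → 1
  bit 9: 0 → 1
  bit 10: 0 → 1
  bit 11: 0 → 1
  bit 12: 0 → 1
  bit 13: 0 → 1
  bit 14: 0 → 1
  bit 15: 1 → 0
= 1100001011111110


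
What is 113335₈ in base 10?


Positional values:
Position 0: 5 × 8^0 = 5
Position 1: 3 × 8^1 = 24
Position 2: 3 × 8^2 = 192
Position 3: 3 × 8^3 = 1536
Position 4: 1 × 8^4 = 4096
Position 5: 1 × 8^5 = 32768
Sum = 5 + 24 + 192 + 1536 + 4096 + 32768
= 38621


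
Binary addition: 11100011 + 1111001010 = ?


Align and add column by column (LSB to MSB, carry propagating):
  00011100011
+ 01111001010
  -----------
  col 0: 1 + 0 + 0 (carry in) = 1 → bit 1, carry out 0
  col 1: 1 + 1 + 0 (carry in) = 2 → bit 0, carry out 1
  col 2: 0 + 0 + 1 (carry in) = 1 → bit 1, carry out 0
  col 3: 0 + 1 + 0 (carry in) = 1 → bit 1, carry out 0
  col 4: 0 + 0 + 0 (carry in) = 0 → bit 0, carry out 0
  col 5: 1 + 0 + 0 (carry in) = 1 → bit 1, carry out 0
  col 6: 1 + 1 + 0 (carry in) = 2 → bit 0, carry out 1
  col 7: 1 + 1 + 1 (carry in) = 3 → bit 1, carry out 1
  col 8: 0 + 1 + 1 (carry in) = 2 → bit 0, carry out 1
  col 9: 0 + 1 + 1 (carry in) = 2 → bit 0, carry out 1
  col 10: 0 + 0 + 1 (carry in) = 1 → bit 1, carry out 0
Reading bits MSB→LSB: 10010101101
Strip leading zeros: 10010101101
= 10010101101


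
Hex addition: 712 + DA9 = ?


Align and add column by column (LSB to MSB, each column mod 16 with carry):
  0712
+ 0DA9
  ----
  col 0: 2(2) + 9(9) + 0 (carry in) = 11 → B(11), carry out 0
  col 1: 1(1) + A(10) + 0 (carry in) = 11 → B(11), carry out 0
  col 2: 7(7) + D(13) + 0 (carry in) = 20 → 4(4), carry out 1
  col 3: 0(0) + 0(0) + 1 (carry in) = 1 → 1(1), carry out 0
Reading digits MSB→LSB: 14BB
Strip leading zeros: 14BB
= 0x14BB


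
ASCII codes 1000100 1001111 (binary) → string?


Codes (binary): 1000100 1001111
Per-code ASCII lookup:
  1000100 = 68  (range 65-90: uppercase, 68 - 65 = 3) → 'D'
  1001111 = 79  (range 65-90: uppercase, 79 - 65 = 14) → 'O'
= 'DO'


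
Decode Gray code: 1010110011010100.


Gray code: 1010110011010100
MSB stays the same: 1
Each subsequent bit = prev_binary XOR current_gray:
  B[1] = 1 XOR 0 = 1
  B[2] = 1 XOR 1 = 0
  B[3] = 0 XOR 0 = 0
  B[4] = 0 XOR 1 = 1
  B[5] = 1 XOR 1 = 0
  B[6] = 0 XOR 0 = 0
  B[7] = 0 XOR 0 = 0
  B[8] = 0 XOR 1 = 1
  B[9] = 1 XOR 1 = 0
  B[10] = 0 XOR 0 = 0
  B[11] = 0 XOR 1 = 1
  B[12] = 1 XOR 0 = 1
  B[13] = 1 XOR 1 = 0
  B[14] = 0 XOR 0 = 0
  B[15] = 0 XOR 0 = 0
= 1100100010011000 (51352 decimal)


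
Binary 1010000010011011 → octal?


Group into 3-bit groups: 001010000010011011
  001 = 1
  010 = 2
  000 = 0
  010 = 2
  011 = 3
  011 = 3
= 0o120233


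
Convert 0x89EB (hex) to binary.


Each hex digit → 4 binary bits:
  8 = 1000
  9 = 1001
  E = 1110
  B = 1011
Concatenate: 1000 1001 1110 1011
= 1000100111101011


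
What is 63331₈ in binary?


Each octal digit → 3 binary bits:
  6 = 110
  3 = 011
  3 = 011
  3 = 011
  1 = 001
Concatenate: 110 011 011 011 001
= 110011011011001


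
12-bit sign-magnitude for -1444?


Sign bit: 1 (negative)
Magnitude: 1444 = 10110100100
= 110110100100


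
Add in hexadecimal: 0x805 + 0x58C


Align and add column by column (LSB to MSB, each column mod 16 with carry):
  0805
+ 058C
  ----
  col 0: 5(5) + C(12) + 0 (carry in) = 17 → 1(1), carry out 1
  col 1: 0(0) + 8(8) + 1 (carry in) = 9 → 9(9), carry out 0
  col 2: 8(8) + 5(5) + 0 (carry in) = 13 → D(13), carry out 0
  col 3: 0(0) + 0(0) + 0 (carry in) = 0 → 0(0), carry out 0
Reading digits MSB→LSB: 0D91
Strip leading zeros: D91
= 0xD91


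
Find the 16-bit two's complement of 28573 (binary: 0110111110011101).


Original: 0110111110011101
Step 1 - Invert all bits: 1001000001100010
Step 2 - Add 1: 1001000001100010 + 1
= 1001000001100011 (represents -28573)


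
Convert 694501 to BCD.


Each digit → 4-bit binary:
  6 → 0110
  9 → 1001
  4 → 0100
  5 → 0101
  0 → 0000
  1 → 0001
= 0110 1001 0100 0101 0000 0001


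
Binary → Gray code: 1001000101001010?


Binary: 1001000101001010
Gray code: G = B XOR (B >> 1)
B >> 1 = 0100100010100101
1001000101001010 XOR 0100100010100101:
  1 XOR 0 = 1
  0 XOR 1 = 1
  0 XOR 0 = 0
  1 XOR 0 = 1
  0 XOR 1 = 1
  0 XOR 0 = 0
  0 XOR 0 = 0
  1 XOR 0 = 1
  0 XOR 1 = 1
  1 XOR 0 = 1
  0 XOR 1 = 1
  0 XOR 0 = 0
  1 XOR 0 = 1
  0 XOR 1 = 1
  1 XOR 0 = 1
  0 XOR 1 = 1
= 1101100111101111


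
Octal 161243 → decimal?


Positional values:
Position 0: 3 × 8^0 = 3
Position 1: 4 × 8^1 = 32
Position 2: 2 × 8^2 = 128
Position 3: 1 × 8^3 = 512
Position 4: 6 × 8^4 = 24576
Position 5: 1 × 8^5 = 32768
Sum = 3 + 32 + 128 + 512 + 24576 + 32768
= 58019


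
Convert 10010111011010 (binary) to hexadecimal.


Group into 4-bit nibbles: 0010010111011010
  0010 = 2
  0101 = 5
  1101 = D
  1010 = A
= 0x25DA


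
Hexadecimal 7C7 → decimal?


Positional values:
Position 0: 7 × 16^0 = 7 × 1 = 7
Position 1: C × 16^1 = 12 × 16 = 192
Position 2: 7 × 16^2 = 7 × 256 = 1792
Sum = 7 + 192 + 1792
= 1991


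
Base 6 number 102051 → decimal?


Positional values (base 6):
  1 × 6^0 = 1 × 1 = 1
  5 × 6^1 = 5 × 6 = 30
  0 × 6^2 = 0 × 36 = 0
  2 × 6^3 = 2 × 216 = 432
  0 × 6^4 = 0 × 1296 = 0
  1 × 6^5 = 1 × 7776 = 7776
Sum = 1 + 30 + 0 + 432 + 0 + 7776
= 8239


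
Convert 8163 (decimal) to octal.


Divide by 8 repeatedly:
8163 ÷ 8 = 1020 remainder 3
1020 ÷ 8 = 127 remainder 4
127 ÷ 8 = 15 remainder 7
15 ÷ 8 = 1 remainder 7
1 ÷ 8 = 0 remainder 1
Reading remainders bottom-up:
= 0o17743


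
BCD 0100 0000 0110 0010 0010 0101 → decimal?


Each 4-bit group → digit:
  0100 → 4
  0000 → 0
  0110 → 6
  0010 → 2
  0010 → 2
  0101 → 5
= 406225


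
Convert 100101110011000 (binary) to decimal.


Positional values:
Bit 3: 1 × 2^3 = 8
Bit 4: 1 × 2^4 = 16
Bit 7: 1 × 2^7 = 128
Bit 8: 1 × 2^8 = 256
Bit 9: 1 × 2^9 = 512
Bit 11: 1 × 2^11 = 2048
Bit 14: 1 × 2^14 = 16384
Sum = 8 + 16 + 128 + 256 + 512 + 2048 + 16384
= 19352


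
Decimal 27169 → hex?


Divide by 16 repeatedly:
27169 ÷ 16 = 1698 remainder 1 (1)
1698 ÷ 16 = 106 remainder 2 (2)
106 ÷ 16 = 6 remainder 10 (A)
6 ÷ 16 = 0 remainder 6 (6)
Reading remainders bottom-up:
= 0x6A21


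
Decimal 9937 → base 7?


Divide by 7 repeatedly:
9937 ÷ 7 = 1419 remainder 4
1419 ÷ 7 = 202 remainder 5
202 ÷ 7 = 28 remainder 6
28 ÷ 7 = 4 remainder 0
4 ÷ 7 = 0 remainder 4
Reading remainders bottom-up:
= 40654


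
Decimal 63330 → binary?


Divide by 2 repeatedly:
63330 ÷ 2 = 31665 remainder 0
31665 ÷ 2 = 15832 remainder 1
15832 ÷ 2 = 7916 remainder 0
7916 ÷ 2 = 3958 remainder 0
3958 ÷ 2 = 1979 remainder 0
1979 ÷ 2 = 989 remainder 1
989 ÷ 2 = 494 remainder 1
494 ÷ 2 = 247 remainder 0
247 ÷ 2 = 123 remainder 1
123 ÷ 2 = 61 remainder 1
61 ÷ 2 = 30 remainder 1
30 ÷ 2 = 15 remainder 0
15 ÷ 2 = 7 remainder 1
7 ÷ 2 = 3 remainder 1
3 ÷ 2 = 1 remainder 1
1 ÷ 2 = 0 remainder 1
Reading remainders bottom-up:
= 1111011101100010


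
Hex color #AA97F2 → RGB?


Hex: #AA97F2
R = AA₁₆ = 170
G = 97₁₆ = 151
B = F2₁₆ = 242
= RGB(170, 151, 242)


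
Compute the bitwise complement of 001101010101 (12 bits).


Original: 001101010101
Invert all bits:
  bit 0: 0 → 1
  bit 1: 0 → 1
  bit 2: 1 → 0
  bit 3: 1 → 0
  bit 4: 0 → 1
  bit 5: 1 → 0
  bit 6: 0 → 1
  bit 7: 1 → 0
  bit 8: 0 → 1
  bit 9: 1 → 0
  bit 10: 0 → 1
  bit 11: 1 → 0
= 110010101010


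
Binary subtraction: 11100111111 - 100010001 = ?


Align and subtract column by column (LSB to MSB, borrowing when needed):
  11100111111
- 00100010001
  -----------
  col 0: (1 - 0 borrow-in) - 1 → 1 - 1 = 0, borrow out 0
  col 1: (1 - 0 borrow-in) - 0 → 1 - 0 = 1, borrow out 0
  col 2: (1 - 0 borrow-in) - 0 → 1 - 0 = 1, borrow out 0
  col 3: (1 - 0 borrow-in) - 0 → 1 - 0 = 1, borrow out 0
  col 4: (1 - 0 borrow-in) - 1 → 1 - 1 = 0, borrow out 0
  col 5: (1 - 0 borrow-in) - 0 → 1 - 0 = 1, borrow out 0
  col 6: (0 - 0 borrow-in) - 0 → 0 - 0 = 0, borrow out 0
  col 7: (0 - 0 borrow-in) - 0 → 0 - 0 = 0, borrow out 0
  col 8: (1 - 0 borrow-in) - 1 → 1 - 1 = 0, borrow out 0
  col 9: (1 - 0 borrow-in) - 0 → 1 - 0 = 1, borrow out 0
  col 10: (1 - 0 borrow-in) - 0 → 1 - 0 = 1, borrow out 0
Reading bits MSB→LSB: 11000101110
Strip leading zeros: 11000101110
= 11000101110


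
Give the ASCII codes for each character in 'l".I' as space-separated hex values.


String: 'l".I'  (4 characters)
Per-character ASCII lookup:
  'l': lowercase starts at 97: 'l' = 97 + 11 = 108 → 0x6C
  '"': special character: '"' = 34 → 0x22
  '.': special character: '.' = 46 → 0x2E
  'I': uppercase starts at 65: 'I' = 65 + 8 = 73 → 0x49
= 0x6C 0x22 0x2E 0x49


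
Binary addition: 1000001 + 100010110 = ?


Align and add column by column (LSB to MSB, carry propagating):
  0001000001
+ 0100010110
  ----------
  col 0: 1 + 0 + 0 (carry in) = 1 → bit 1, carry out 0
  col 1: 0 + 1 + 0 (carry in) = 1 → bit 1, carry out 0
  col 2: 0 + 1 + 0 (carry in) = 1 → bit 1, carry out 0
  col 3: 0 + 0 + 0 (carry in) = 0 → bit 0, carry out 0
  col 4: 0 + 1 + 0 (carry in) = 1 → bit 1, carry out 0
  col 5: 0 + 0 + 0 (carry in) = 0 → bit 0, carry out 0
  col 6: 1 + 0 + 0 (carry in) = 1 → bit 1, carry out 0
  col 7: 0 + 0 + 0 (carry in) = 0 → bit 0, carry out 0
  col 8: 0 + 1 + 0 (carry in) = 1 → bit 1, carry out 0
  col 9: 0 + 0 + 0 (carry in) = 0 → bit 0, carry out 0
Reading bits MSB→LSB: 0101010111
Strip leading zeros: 101010111
= 101010111


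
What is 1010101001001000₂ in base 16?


Group into 4-bit nibbles: 1010101001001000
  1010 = A
  1010 = A
  0100 = 4
  1000 = 8
= 0xAA48


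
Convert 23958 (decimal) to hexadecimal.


Divide by 16 repeatedly:
23958 ÷ 16 = 1497 remainder 6 (6)
1497 ÷ 16 = 93 remainder 9 (9)
93 ÷ 16 = 5 remainder 13 (D)
5 ÷ 16 = 0 remainder 5 (5)
Reading remainders bottom-up:
= 0x5D96


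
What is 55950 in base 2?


Divide by 2 repeatedly:
55950 ÷ 2 = 27975 remainder 0
27975 ÷ 2 = 13987 remainder 1
13987 ÷ 2 = 6993 remainder 1
6993 ÷ 2 = 3496 remainder 1
3496 ÷ 2 = 1748 remainder 0
1748 ÷ 2 = 874 remainder 0
874 ÷ 2 = 437 remainder 0
437 ÷ 2 = 218 remainder 1
218 ÷ 2 = 109 remainder 0
109 ÷ 2 = 54 remainder 1
54 ÷ 2 = 27 remainder 0
27 ÷ 2 = 13 remainder 1
13 ÷ 2 = 6 remainder 1
6 ÷ 2 = 3 remainder 0
3 ÷ 2 = 1 remainder 1
1 ÷ 2 = 0 remainder 1
Reading remainders bottom-up:
= 1101101010001110


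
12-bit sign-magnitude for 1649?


Sign bit: 0 (positive)
Magnitude: 1649 = 11001110001
= 011001110001


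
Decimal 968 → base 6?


Divide by 6 repeatedly:
968 ÷ 6 = 161 remainder 2
161 ÷ 6 = 26 remainder 5
26 ÷ 6 = 4 remainder 2
4 ÷ 6 = 0 remainder 4
Reading remainders bottom-up:
= 4252


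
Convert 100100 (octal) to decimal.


Positional values:
Position 0: 0 × 8^0 = 0
Position 1: 0 × 8^1 = 0
Position 2: 1 × 8^2 = 64
Position 3: 0 × 8^3 = 0
Position 4: 0 × 8^4 = 0
Position 5: 1 × 8^5 = 32768
Sum = 0 + 0 + 64 + 0 + 0 + 32768
= 32832


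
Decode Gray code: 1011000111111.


Gray code: 1011000111111
MSB stays the same: 1
Each subsequent bit = prev_binary XOR current_gray:
  B[1] = 1 XOR 0 = 1
  B[2] = 1 XOR 1 = 0
  B[3] = 0 XOR 1 = 1
  B[4] = 1 XOR 0 = 1
  B[5] = 1 XOR 0 = 1
  B[6] = 1 XOR 0 = 1
  B[7] = 1 XOR 1 = 0
  B[8] = 0 XOR 1 = 1
  B[9] = 1 XOR 1 = 0
  B[10] = 0 XOR 1 = 1
  B[11] = 1 XOR 1 = 0
  B[12] = 0 XOR 1 = 1
= 1101111010101 (7125 decimal)


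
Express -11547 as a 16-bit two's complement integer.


Original: 0010110100011011
Step 1 - Invert all bits: 1101001011100100
Step 2 - Add 1: 1101001011100100 + 1
= 1101001011100101 (represents -11547)


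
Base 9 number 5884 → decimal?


Positional values (base 9):
  4 × 9^0 = 4 × 1 = 4
  8 × 9^1 = 8 × 9 = 72
  8 × 9^2 = 8 × 81 = 648
  5 × 9^3 = 5 × 729 = 3645
Sum = 4 + 72 + 648 + 3645
= 4369


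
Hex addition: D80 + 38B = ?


Align and add column by column (LSB to MSB, each column mod 16 with carry):
  0D80
+ 038B
  ----
  col 0: 0(0) + B(11) + 0 (carry in) = 11 → B(11), carry out 0
  col 1: 8(8) + 8(8) + 0 (carry in) = 16 → 0(0), carry out 1
  col 2: D(13) + 3(3) + 1 (carry in) = 17 → 1(1), carry out 1
  col 3: 0(0) + 0(0) + 1 (carry in) = 1 → 1(1), carry out 0
Reading digits MSB→LSB: 110B
Strip leading zeros: 110B
= 0x110B


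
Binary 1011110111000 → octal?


Group into 3-bit groups: 001011110111000
  001 = 1
  011 = 3
  110 = 6
  111 = 7
  000 = 0
= 0o13670


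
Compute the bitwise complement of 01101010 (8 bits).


Original: 01101010
Invert all bits:
  bit 0: 0 → 1
  bit 1: 1 → 0
  bit 2: 1 → 0
  bit 3: 0 → 1
  bit 4: 1 → 0
  bit 5: 0 → 1
  bit 6: 1 → 0
  bit 7: 0 → 1
= 10010101


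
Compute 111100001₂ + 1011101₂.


Align and add column by column (LSB to MSB, carry propagating):
  0111100001
+ 0001011101
  ----------
  col 0: 1 + 1 + 0 (carry in) = 2 → bit 0, carry out 1
  col 1: 0 + 0 + 1 (carry in) = 1 → bit 1, carry out 0
  col 2: 0 + 1 + 0 (carry in) = 1 → bit 1, carry out 0
  col 3: 0 + 1 + 0 (carry in) = 1 → bit 1, carry out 0
  col 4: 0 + 1 + 0 (carry in) = 1 → bit 1, carry out 0
  col 5: 1 + 0 + 0 (carry in) = 1 → bit 1, carry out 0
  col 6: 1 + 1 + 0 (carry in) = 2 → bit 0, carry out 1
  col 7: 1 + 0 + 1 (carry in) = 2 → bit 0, carry out 1
  col 8: 1 + 0 + 1 (carry in) = 2 → bit 0, carry out 1
  col 9: 0 + 0 + 1 (carry in) = 1 → bit 1, carry out 0
Reading bits MSB→LSB: 1000111110
Strip leading zeros: 1000111110
= 1000111110


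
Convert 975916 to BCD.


Each digit → 4-bit binary:
  9 → 1001
  7 → 0111
  5 → 0101
  9 → 1001
  1 → 0001
  6 → 0110
= 1001 0111 0101 1001 0001 0110


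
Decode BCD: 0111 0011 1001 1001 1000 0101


Each 4-bit group → digit:
  0111 → 7
  0011 → 3
  1001 → 9
  1001 → 9
  1000 → 8
  0101 → 5
= 739985


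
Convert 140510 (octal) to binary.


Each octal digit → 3 binary bits:
  1 = 001
  4 = 100
  0 = 000
  5 = 101
  1 = 001
  0 = 000
Concatenate: 001 100 000 101 001 000
= 001100000101001000


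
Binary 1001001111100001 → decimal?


Positional values:
Bit 0: 1 × 2^0 = 1
Bit 5: 1 × 2^5 = 32
Bit 6: 1 × 2^6 = 64
Bit 7: 1 × 2^7 = 128
Bit 8: 1 × 2^8 = 256
Bit 9: 1 × 2^9 = 512
Bit 12: 1 × 2^12 = 4096
Bit 15: 1 × 2^15 = 32768
Sum = 1 + 32 + 64 + 128 + 256 + 512 + 4096 + 32768
= 37857


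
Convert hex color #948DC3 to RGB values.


Hex: #948DC3
R = 94₁₆ = 148
G = 8D₁₆ = 141
B = C3₁₆ = 195
= RGB(148, 141, 195)


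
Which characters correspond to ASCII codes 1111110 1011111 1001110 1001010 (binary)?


Codes (binary): 1111110 1011111 1001110 1001010
Per-code ASCII lookup:
  1111110 = 126  (special character) → '~'
  1011111 = 95  (special character) → '_'
  1001110 = 78  (range 65-90: uppercase, 78 - 65 = 13) → 'N'
  1001010 = 74  (range 65-90: uppercase, 74 - 65 = 9) → 'J'
= '~_NJ'


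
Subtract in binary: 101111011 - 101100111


Align and subtract column by column (LSB to MSB, borrowing when needed):
  101111011
- 101100111
  ---------
  col 0: (1 - 0 borrow-in) - 1 → 1 - 1 = 0, borrow out 0
  col 1: (1 - 0 borrow-in) - 1 → 1 - 1 = 0, borrow out 0
  col 2: (0 - 0 borrow-in) - 1 → borrow from next column: (0+2) - 1 = 1, borrow out 1
  col 3: (1 - 1 borrow-in) - 0 → 0 - 0 = 0, borrow out 0
  col 4: (1 - 0 borrow-in) - 0 → 1 - 0 = 1, borrow out 0
  col 5: (1 - 0 borrow-in) - 1 → 1 - 1 = 0, borrow out 0
  col 6: (1 - 0 borrow-in) - 1 → 1 - 1 = 0, borrow out 0
  col 7: (0 - 0 borrow-in) - 0 → 0 - 0 = 0, borrow out 0
  col 8: (1 - 0 borrow-in) - 1 → 1 - 1 = 0, borrow out 0
Reading bits MSB→LSB: 000010100
Strip leading zeros: 10100
= 10100


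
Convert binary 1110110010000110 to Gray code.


Binary: 1110110010000110
Gray code: G = B XOR (B >> 1)
B >> 1 = 0111011001000011
1110110010000110 XOR 0111011001000011:
  1 XOR 0 = 1
  1 XOR 1 = 0
  1 XOR 1 = 0
  0 XOR 1 = 1
  1 XOR 0 = 1
  1 XOR 1 = 0
  0 XOR 1 = 1
  0 XOR 0 = 0
  1 XOR 0 = 1
  0 XOR 1 = 1
  0 XOR 0 = 0
  0 XOR 0 = 0
  0 XOR 0 = 0
  1 XOR 0 = 1
  1 XOR 1 = 0
  0 XOR 1 = 1
= 1001101011000101
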